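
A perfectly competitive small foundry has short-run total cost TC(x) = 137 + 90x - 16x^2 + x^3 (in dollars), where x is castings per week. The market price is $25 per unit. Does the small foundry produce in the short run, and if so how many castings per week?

Shut down

From TC, MC = TC'(x) = 90 - 32x + 3x^2 and AVC = VC/x = 90 - 16x + x^2.
AVC is minimized where dAVC/dx = -16 + 2x = 0, at x = 8; min AVC = 90 - 16·8 + 8^2 = $26.
Since P = $25 < min AVC = $26, price fails to cover variable cost at any output.
Best response: produce nothing and absorb the $137 fixed cost.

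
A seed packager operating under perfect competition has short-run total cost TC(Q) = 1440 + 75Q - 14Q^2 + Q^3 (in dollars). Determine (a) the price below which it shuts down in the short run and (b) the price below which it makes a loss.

Shutdown price = min AVC. AVC = 75 - 14Q + Q^2, with vertex at Q = 7 and minimum $26.
ATC = 1440/Q + 75 - 14Q + Q^2. Setting dATC/dQ = −1440/Q^2 − 14 + 2Q = 0 gives Q = 12 (since 2·12^3 − 14·12^2 = 1440).
min ATC = 1440/12 + 75 − 14·12 + 12^2 = $171. That is the break-even price.
Between these two prices the firm operates at a loss; above $171 it earns a profit.

Shutdown price = $26; break-even price = $171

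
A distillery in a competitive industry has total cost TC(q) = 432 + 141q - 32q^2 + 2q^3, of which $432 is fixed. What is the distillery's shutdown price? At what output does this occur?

$13 per unit, at q = 8

Short-run supply begins at min AVC. From VC = 141q - 32q^2 + 2q^3, AVC = 141 - 32q + 2q^2.
At the minimum of AVC, MC = AVC. MC = 141 - 64q + 6q^2; setting MC = AVC gives 4q^2 - 32q = 0, so q = 8. min AVC = 13.
So the shutdown price is $13.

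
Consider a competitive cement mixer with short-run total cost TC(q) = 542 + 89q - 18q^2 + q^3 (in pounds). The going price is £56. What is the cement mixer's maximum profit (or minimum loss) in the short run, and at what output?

Profit = -£58 at q = 11

AVC = 89 - 18q + q^2; min AVC = £8 at q = 9. Since P = £56 ≥ min AVC, the firm produces.
MC = 89 - 36q + 3q^2. Setting P = MC and taking the root on the rising branch gives q* = 11.
TR = 56·11 = 616. TC = 542 + 132 = 674. Profit = 616 − 674 = -£58.
That loss of £58 beats the £542 the firm would lose by shutting down; producing recovers £484 of fixed cost.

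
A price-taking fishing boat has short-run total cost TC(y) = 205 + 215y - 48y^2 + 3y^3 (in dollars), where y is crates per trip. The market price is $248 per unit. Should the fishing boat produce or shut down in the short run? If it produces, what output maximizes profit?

Strip out fixed cost: VC = 215y - 48y^2 + 3y^3. Then AVC = 215 - 48y + 3y^2 and MC = 215 - 96y + 9y^2.
AVC is minimized where dAVC/dy = -48 + 6y = 0, at y = 8; min AVC = 215 - 48·8 + 3·8^2 = $23.
Since P = $248 ≥ min AVC = $23, price covers variable cost and the firm should produce.
Solving P = MC: -33 - 96y + 9y^2 = 0 ⇒ y = -1/3 or 11. On the upward-sloping branch, y* = 11.
Check: AVC at y = 11 is $50 ≤ P, so revenue covers variable cost.
Profit = P·y − TC = 248·11 − 755 = $1973.

Produce at y = 11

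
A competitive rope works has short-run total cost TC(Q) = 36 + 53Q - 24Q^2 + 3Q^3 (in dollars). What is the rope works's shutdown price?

The firm shuts down when price falls below the minimum of average variable cost. AVC = VC/Q = 53 - 24Q + 3Q^2.
dAVC/dQ = -24 + 6Q = 0 gives Q = 4. min AVC = 53 - 24·4 + 3·4^2 = 5.
So the shutdown price is $5.

$5 per unit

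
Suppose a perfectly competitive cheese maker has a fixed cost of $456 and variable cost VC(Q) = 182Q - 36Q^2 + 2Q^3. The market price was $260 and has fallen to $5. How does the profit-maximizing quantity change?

Output falls from 13 to 0 (the firm shuts down)

AVC = 182 - 36Q + 2Q^2, minimized at Q = 9 where min AVC = $20. MC = 182 - 72Q + 6Q^2.
At P = $260 ≥ min AVC, set P = MC on the rising branch: Q = 13.
At P = $5 < min AVC = $20, price no longer covers variable cost at any output, so the firm shuts down: Q = 0.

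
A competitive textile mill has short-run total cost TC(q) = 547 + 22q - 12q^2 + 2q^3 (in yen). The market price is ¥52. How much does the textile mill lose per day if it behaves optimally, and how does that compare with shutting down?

Profit = -¥347 at q = 5

AVC = 22 - 12q + 2q^2; min AVC = ¥4 at q = 3. Since P = ¥52 ≥ min AVC, the firm produces.
MC = 22 - 24q + 6q^2. Setting P = MC and taking the root on the rising branch gives q* = 5.
TR = 52·5 = 260. TC = 547 + 60 = 607. Profit = 260 − 607 = -¥347.
By producing, the firm covers all variable cost plus ¥200 of fixed cost; shutting down would lose the full ¥547.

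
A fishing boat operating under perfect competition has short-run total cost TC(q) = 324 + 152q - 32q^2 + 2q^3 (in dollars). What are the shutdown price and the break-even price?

Shutdown price = $24; break-even price = $62

AVC = 152 - 32q + 2q^2; minimized at q = 8, giving min AVC = $24. That is the shutdown price.
ATC = 324/q + 152 - 32q + 2q^2. Setting dATC/dq = −324/q^2 − 32 + 4q = 0 gives q = 9 (since 4·9^3 − 32·9^2 = 324).
min ATC = 324/9 + 152 − 32·9 + 2·9^2 = $62. That is the break-even price.
For $24 ≤ P < $62 the firm produces at a loss; below $24 it shuts down.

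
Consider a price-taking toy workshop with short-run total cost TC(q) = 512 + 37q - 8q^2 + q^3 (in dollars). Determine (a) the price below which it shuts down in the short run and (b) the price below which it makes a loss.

AVC = 37 - 8q + q^2; minimized at q = 4, giving min AVC = $21. That is the shutdown price.
ATC = 512/q + 37 - 8q + q^2. Setting dATC/dq = −512/q^2 − 8 + 2q = 0 gives q = 8 (since 2·8^3 − 8·8^2 = 512).
min ATC = 512/8 + 37 − 8·8 + 8^2 = $101. That is the break-even price.
Between these two prices the firm operates at a loss; above $101 it earns a profit.

Shutdown price = $21; break-even price = $101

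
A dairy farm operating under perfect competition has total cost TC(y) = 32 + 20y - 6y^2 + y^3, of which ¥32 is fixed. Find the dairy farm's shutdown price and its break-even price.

Shutdown price = ¥11; break-even price = ¥20

AVC = 20 - 6y + y^2; minimized at y = 3, giving min AVC = ¥11. That is the shutdown price.
ATC = 32/y + 20 - 6y + y^2. Setting dATC/dy = −32/y^2 − 6 + 2y = 0 gives y = 4 (since 2·4^3 − 6·4^2 = 32).
min ATC = 32/4 + 20 − 6·4 + 4^2 = ¥20. That is the break-even price.
For ¥11 ≤ P < ¥20 the firm produces at a loss; below ¥11 it shuts down.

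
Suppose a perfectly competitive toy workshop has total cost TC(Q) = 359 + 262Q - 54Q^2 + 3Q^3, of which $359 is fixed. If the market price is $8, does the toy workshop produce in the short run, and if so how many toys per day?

Variable cost is VC = 262Q - 54Q^2 + 3Q^3, so AVC = VC/Q = 262 - 54Q + 3Q^2 and MC = dTC/dQ = 262 - 108Q + 9Q^2.
AVC is minimized where dAVC/dQ = -54 + 6Q = 0, at Q = 9; min AVC = 262 - 54·9 + 3·9^2 = $19.
P = $8 lies below min AVC = $19; no output level covers variable cost.
The firm minimizes its loss by shutting down and losing only its fixed cost of $359.

Shut down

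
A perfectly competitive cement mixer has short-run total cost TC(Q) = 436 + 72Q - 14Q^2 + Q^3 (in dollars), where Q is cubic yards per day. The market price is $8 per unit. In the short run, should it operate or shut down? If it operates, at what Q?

Variable cost is VC = 72Q - 14Q^2 + Q^3, so AVC = VC/Q = 72 - 14Q + Q^2 and MC = dTC/dQ = 72 - 28Q + 3Q^2.
The AVC parabola has its vertex at Q = 14/2 = 7, where AVC = 72 - 14·7 + 7^2 = $23.
With P < min AVC ($8 < $23), every unit sold adds to the loss.
Best response: produce nothing and absorb the $436 fixed cost.

Shut down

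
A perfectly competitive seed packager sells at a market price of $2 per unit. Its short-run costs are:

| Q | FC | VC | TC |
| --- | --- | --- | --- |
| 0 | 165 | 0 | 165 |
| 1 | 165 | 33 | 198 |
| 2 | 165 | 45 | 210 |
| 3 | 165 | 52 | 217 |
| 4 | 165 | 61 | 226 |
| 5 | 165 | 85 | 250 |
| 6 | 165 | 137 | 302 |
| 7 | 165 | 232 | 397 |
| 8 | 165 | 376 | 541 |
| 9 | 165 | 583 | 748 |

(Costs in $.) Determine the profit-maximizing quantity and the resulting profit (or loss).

Tabulate TR − TC: Q=0: -165; Q=1: -196; Q=2: -206; Q=3: -211; Q=4: -218; Q=5: -240; Q=6: -290; Q=7: -383; Q=8: -525; Q=9: -730.
Profit is highest at Q = 0. Equivalently, the lowest AVC in the table is 61/4 ≈ $15.25 at Q = 4, and P = $2 falls below it — price never covers variable cost, so the firm shuts down and loses only its fixed cost.

Q = 0 (shut down); profit = -$165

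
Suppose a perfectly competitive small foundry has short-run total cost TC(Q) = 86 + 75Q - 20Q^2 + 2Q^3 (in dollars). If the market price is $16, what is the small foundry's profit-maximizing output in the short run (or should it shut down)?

Shut down

Strip out fixed cost: VC = 75Q - 20Q^2 + 2Q^3. Then AVC = 75 - 20Q + 2Q^2 and MC = 75 - 40Q + 6Q^2.
The AVC parabola has its vertex at Q = 20/4 = 5, where AVC = 75 - 20·5 + 2·5^2 = $25.
Since P = $16 < min AVC = $25, price fails to cover variable cost at any output.
The firm minimizes its loss by shutting down and losing only its fixed cost of $86.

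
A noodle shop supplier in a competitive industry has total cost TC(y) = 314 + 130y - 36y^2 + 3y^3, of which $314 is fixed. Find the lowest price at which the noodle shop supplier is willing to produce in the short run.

Short-run supply begins at min AVC. From VC = 130y - 36y^2 + 3y^3, AVC = 130 - 36y + 3y^2.
dAVC/dy = -36 + 6y = 0 gives y = 6. min AVC = 130 - 36·6 + 3·6^2 = 22.
So the shutdown price is $22.

$22 per unit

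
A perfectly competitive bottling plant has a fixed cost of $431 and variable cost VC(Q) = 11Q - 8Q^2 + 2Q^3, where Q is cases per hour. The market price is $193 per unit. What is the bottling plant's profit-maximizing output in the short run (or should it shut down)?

Produce at Q = 7

Strip out fixed cost: VC = 11Q - 8Q^2 + 2Q^3. Then AVC = 11 - 8Q + 2Q^2 and MC = 11 - 16Q + 6Q^2.
The AVC parabola has its vertex at Q = 8/4 = 2, where AVC = 11 - 8·2 + 2·2^2 = $3.
P = $193 exceeds min AVC = $3, so the firm stays open.
Solving P = MC: -182 - 16Q + 6Q^2 = 0 ⇒ Q = -13/3 or 7. On the upward-sloping branch, Q* = 7.
Check: AVC at Q = 7 is $53 ≤ P, so revenue covers variable cost.
Profit = P·Q − TC = 193·7 − 802 = $549.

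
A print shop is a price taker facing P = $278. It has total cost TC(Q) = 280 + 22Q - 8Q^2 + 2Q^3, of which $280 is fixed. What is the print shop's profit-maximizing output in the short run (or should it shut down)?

From TC, MC = TC'(Q) = 22 - 16Q + 6Q^2 and AVC = VC/Q = 22 - 8Q + 2Q^2.
AVC hits its minimum where MC = AVC, at Q = 2, giving min AVC = 22 - 8·2 + 2·2^2 = $14.
P = $278 exceeds min AVC = $14, so the firm stays open.
Solving P = MC: -256 - 16Q + 6Q^2 = 0 ⇒ Q = -16/3 or 8. On the upward-sloping branch, Q* = 8.
Check: AVC at Q = 8 is $86 ≤ P, so revenue covers variable cost.
Profit = P·Q − TC = 278·8 − 968 = $1256.

Produce at Q = 8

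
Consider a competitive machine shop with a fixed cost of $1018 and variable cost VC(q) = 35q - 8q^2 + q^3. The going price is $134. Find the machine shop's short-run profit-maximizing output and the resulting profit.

AVC = 35 - 8q + q^2; min AVC = $19 at q = 4. Since P = $134 ≥ min AVC, the firm produces.
With MC = 35 - 16q + 3q^2, P = MC on the upward-sloping part at q* = 9.
TR = 134·9 = 1206. TC = 1018 + 396 = 1414. Profit = 1206 − 1414 = -$208.
Shutting down would mean losing the fixed cost of $1018, so operating at a loss of $208 is better by $810.

Profit = -$208 at q = 9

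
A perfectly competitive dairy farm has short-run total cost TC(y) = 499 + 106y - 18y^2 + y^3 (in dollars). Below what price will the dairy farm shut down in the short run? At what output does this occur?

The shutdown price is the minimum of AVC. VC = 106y - 18y^2 + y^3, so AVC = 106 - 18y + y^2.
dAVC/dy = -18 + 2y = 0 gives y = 9. min AVC = 106 - 18·9 + 9^2 = 25.
For P < $25 the firm produces nothing.

$25 per unit, at y = 9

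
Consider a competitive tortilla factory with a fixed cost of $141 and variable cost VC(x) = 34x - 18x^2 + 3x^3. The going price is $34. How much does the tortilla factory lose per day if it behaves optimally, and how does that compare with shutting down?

Profit = -$45 at x = 4

AVC = 34 - 18x + 3x^2 has its minimum $7 at x = 3; price $34 clears that bar, so the firm operates.
With MC = 34 - 36x + 9x^2, P = MC on the upward-sloping part at x* = 4.
TR = 34·4 = 136. TC = 141 + 40 = 181. Profit = 136 − 181 = -$45.
By producing, the firm covers all variable cost plus $96 of fixed cost; shutting down would lose the full $141.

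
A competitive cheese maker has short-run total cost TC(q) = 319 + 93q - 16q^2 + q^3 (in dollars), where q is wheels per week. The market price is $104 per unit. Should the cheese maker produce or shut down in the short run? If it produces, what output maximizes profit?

Produce at q = 11

Variable cost is VC = 93q - 16q^2 + q^3, so AVC = VC/q = 93 - 16q + q^2 and MC = dTC/dq = 93 - 32q + 3q^2.
AVC hits its minimum where MC = AVC, at q = 8, giving min AVC = 93 - 16·8 + 8^2 = $29.
P = $104 exceeds min AVC = $29, so the firm stays open.
P = MC gives -11 - 32q + 3q^2 = 0, with roots -1/3 and 11. Take the larger (rising MC): q* = 11.
Check: AVC at q = 11 is $38 ≤ P, so revenue covers variable cost.
Profit = P·q − TC = 104·11 − 737 = $407.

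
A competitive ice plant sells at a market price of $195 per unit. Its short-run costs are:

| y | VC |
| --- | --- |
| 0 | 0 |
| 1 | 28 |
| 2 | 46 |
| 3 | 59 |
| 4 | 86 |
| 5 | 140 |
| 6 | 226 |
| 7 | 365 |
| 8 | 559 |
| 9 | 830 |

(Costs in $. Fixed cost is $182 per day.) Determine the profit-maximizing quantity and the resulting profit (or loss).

Profit at each row (π = 195y − TC): y=0: -182; y=1: -15; y=2: 162; y=3: 344; y=4: 512; y=5: 653; y=6: 762; y=7: 818; y=8: 819; y=9: 743.
Profit is maximized at y = 8. AVC there is 559/8 = $69.88 ≤ P, so producing beats shutting down (which would give -$182).

y = 8; profit = $819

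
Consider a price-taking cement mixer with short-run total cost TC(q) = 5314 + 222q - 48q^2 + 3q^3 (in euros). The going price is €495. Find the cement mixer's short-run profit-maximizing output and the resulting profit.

AVC = 222 - 48q + 3q^2; min AVC = €30 at q = 8. Since P = €495 ≥ min AVC, the firm produces.
With MC = 222 - 96q + 9q^2, P = MC on the upward-sloping part at q* = 13.
TR = 495·13 = 6435. TC = 5314 + 1365 = 6679. Profit = 6435 − 6679 = -€244.
By producing, the firm covers all variable cost plus €5070 of fixed cost; shutting down would lose the full €5314.

Profit = -€244 at q = 13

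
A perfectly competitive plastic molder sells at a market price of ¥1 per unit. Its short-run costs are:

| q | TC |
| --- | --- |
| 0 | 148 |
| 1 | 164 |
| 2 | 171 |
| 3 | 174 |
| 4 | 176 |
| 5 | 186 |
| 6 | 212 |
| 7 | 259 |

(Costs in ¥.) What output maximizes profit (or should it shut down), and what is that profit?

q = 0 (shut down); profit = -¥148

Profit at each row (π = 1q − TC): q=0: -148; q=1: -163; q=2: -169; q=3: -171; q=4: -172; q=5: -181; q=6: -206; q=7: -252.
Profit is highest at q = 0. Equivalently, the lowest AVC in the table is 28/4 ≈ ¥7 at q = 4, and P = ¥1 falls below it — price never covers variable cost, so the firm shuts down and loses only its fixed cost.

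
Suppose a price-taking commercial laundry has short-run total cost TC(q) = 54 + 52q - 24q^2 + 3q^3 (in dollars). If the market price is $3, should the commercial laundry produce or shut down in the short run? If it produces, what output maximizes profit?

From TC, MC = TC'(q) = 52 - 48q + 9q^2 and AVC = VC/q = 52 - 24q + 3q^2.
The AVC parabola has its vertex at q = 24/6 = 4, where AVC = 52 - 24·4 + 3·4^2 = $4.
P = $3 lies below min AVC = $4; no output level covers variable cost.
Best response: produce nothing and absorb the $54 fixed cost.

Shut down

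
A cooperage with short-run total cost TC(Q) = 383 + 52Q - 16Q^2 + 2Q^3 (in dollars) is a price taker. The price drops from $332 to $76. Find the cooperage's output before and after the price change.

AVC = 52 - 16Q + 2Q^2, minimized at Q = 4 where min AVC = $20. MC = 52 - 32Q + 6Q^2.
With P = $332 above the shutdown price, P = MC gives Q = 10.
At P = $76 ≥ min AVC, set P = MC: Q = 6. The firm stays open but cuts output.

Output falls from 10 to 6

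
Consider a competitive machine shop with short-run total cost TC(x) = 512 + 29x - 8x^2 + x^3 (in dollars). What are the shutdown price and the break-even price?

Shutdown price = $13; break-even price = $93

AVC = 29 - 8x + x^2; minimized at x = 4, giving min AVC = $13. That is the shutdown price.
ATC = 512/x + 29 - 8x + x^2. Setting dATC/dx = −512/x^2 − 8 + 2x = 0 gives x = 8 (since 2·8^3 − 8·8^2 = 512).
min ATC = 512/8 + 29 − 8·8 + 8^2 = $93. That is the break-even price.
For $13 ≤ P < $93 the firm produces at a loss; below $13 it shuts down.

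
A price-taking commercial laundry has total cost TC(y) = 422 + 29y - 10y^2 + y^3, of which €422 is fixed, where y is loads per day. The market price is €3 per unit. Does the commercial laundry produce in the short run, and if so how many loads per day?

Variable cost is VC = 29y - 10y^2 + y^3, so AVC = VC/y = 29 - 10y + y^2 and MC = dTC/dy = 29 - 20y + 3y^2.
AVC hits its minimum where MC = AVC, at y = 5, giving min AVC = 29 - 10·5 + 5^2 = €4.
Since P = €3 < min AVC = €4, price fails to cover variable cost at any output.
Best response: produce nothing and absorb the €422 fixed cost.

Shut down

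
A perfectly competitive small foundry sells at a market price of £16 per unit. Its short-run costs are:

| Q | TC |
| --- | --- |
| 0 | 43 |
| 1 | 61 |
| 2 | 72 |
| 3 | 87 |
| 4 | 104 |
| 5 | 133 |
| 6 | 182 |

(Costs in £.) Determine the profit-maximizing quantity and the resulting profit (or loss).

Profit at each row (π = 16Q − TC): Q=0: -43; Q=1: -45; Q=2: -40; Q=3: -39; Q=4: -40; Q=5: -53; Q=6: -86.
Profit is maximized at Q = 3. AVC there is 44/3 = £14.67 ≤ P, so producing beats shutting down (which would give -£43).

Q = 3; profit = -£39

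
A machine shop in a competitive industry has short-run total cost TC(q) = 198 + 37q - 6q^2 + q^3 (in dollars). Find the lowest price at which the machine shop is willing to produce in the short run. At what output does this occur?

Short-run supply begins at min AVC. From VC = 37q - 6q^2 + q^3, AVC = 37 - 6q + q^2.
dAVC/dq = -6 + 2q = 0 gives q = 3. min AVC = 37 - 6·3 + 3^2 = 28.
For P < $28 the firm produces nothing.

$28 per unit, at q = 3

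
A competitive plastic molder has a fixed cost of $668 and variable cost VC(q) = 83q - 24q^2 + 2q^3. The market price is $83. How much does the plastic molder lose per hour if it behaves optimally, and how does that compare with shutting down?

AVC = 83 - 24q + 2q^2 has its minimum $11 at q = 6; price $83 clears that bar, so the firm operates.
MC = 83 - 48q + 6q^2. Setting P = MC and taking the root on the rising branch gives q* = 8.
TR = 83·8 = 664. TC = 668 + 152 = 820. Profit = 664 − 820 = -$156.
That loss of $156 beats the $668 the firm would lose by shutting down; producing recovers $512 of fixed cost.

Profit = -$156 at q = 8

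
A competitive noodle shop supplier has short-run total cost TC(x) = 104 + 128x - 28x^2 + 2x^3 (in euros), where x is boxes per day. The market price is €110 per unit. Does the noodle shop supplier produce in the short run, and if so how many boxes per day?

Produce at x = 9

Variable cost is VC = 128x - 28x^2 + 2x^3, so AVC = VC/x = 128 - 28x + 2x^2 and MC = dTC/dx = 128 - 56x + 6x^2.
AVC is minimized where dAVC/dx = -28 + 4x = 0, at x = 7; min AVC = 128 - 28·7 + 2·7^2 = €30.
Since P = €110 ≥ min AVC = €30, price covers variable cost and the firm should produce.
P = MC gives 18 - 56x + 6x^2 = 0, with roots 1/3 and 9. Take the larger (rising MC): x* = 9.
Check: AVC at x = 9 is €38 ≤ P, so revenue covers variable cost.
Profit = P·x − TC = 110·9 − 446 = €544.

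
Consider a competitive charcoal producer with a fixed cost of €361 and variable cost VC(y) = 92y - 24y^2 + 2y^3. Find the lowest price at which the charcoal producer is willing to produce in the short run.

Short-run supply begins at min AVC. From VC = 92y - 24y^2 + 2y^3, AVC = 92 - 24y + 2y^2.
At the minimum of AVC, MC = AVC. MC = 92 - 48y + 6y^2; setting MC = AVC gives 4y^2 - 24y = 0, so y = 6. min AVC = 20.
For P < €20 the firm produces nothing.

€20 per unit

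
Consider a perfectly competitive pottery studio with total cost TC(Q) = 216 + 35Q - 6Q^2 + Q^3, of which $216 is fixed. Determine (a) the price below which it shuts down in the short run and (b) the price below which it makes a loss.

Shutdown price = min AVC. AVC = 35 - 6Q + Q^2, with vertex at Q = 3 and minimum $26.
ATC = 216/Q + 35 - 6Q + Q^2. Setting dATC/dQ = −216/Q^2 − 6 + 2Q = 0 gives Q = 6 (since 2·6^3 − 6·6^2 = 216).
min ATC = 216/6 + 35 − 6·6 + 6^2 = $71. That is the break-even price.
Between these two prices the firm operates at a loss; above $71 it earns a profit.

Shutdown price = $26; break-even price = $71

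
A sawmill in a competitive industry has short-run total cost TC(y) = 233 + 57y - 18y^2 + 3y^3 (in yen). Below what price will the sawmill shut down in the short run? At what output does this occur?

The shutdown price is the minimum of AVC. VC = 57y - 18y^2 + 3y^3, so AVC = 57 - 18y + 3y^2.
dAVC/dy = -18 + 6y = 0 gives y = 3. min AVC = 57 - 18·3 + 3·3^2 = 30.
The firm shuts down for any P below ¥30.

¥30 per unit, at y = 3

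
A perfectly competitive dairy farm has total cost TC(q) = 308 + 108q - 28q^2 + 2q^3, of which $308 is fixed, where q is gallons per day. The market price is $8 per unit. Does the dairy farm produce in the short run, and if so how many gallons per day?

From TC, MC = TC'(q) = 108 - 56q + 6q^2 and AVC = VC/q = 108 - 28q + 2q^2.
The AVC parabola has its vertex at q = 28/4 = 7, where AVC = 108 - 28·7 + 2·7^2 = $10.
Since P = $8 < min AVC = $10, price fails to cover variable cost at any output.
Best response: produce nothing and absorb the $308 fixed cost.

Shut down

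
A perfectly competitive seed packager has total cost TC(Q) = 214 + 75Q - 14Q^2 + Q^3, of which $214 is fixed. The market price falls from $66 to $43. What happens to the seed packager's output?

Output falls from 9 to 8

AVC = 75 - 14Q + Q^2, minimized at Q = 7 where min AVC = $26. MC = 75 - 28Q + 3Q^2.
At P = $66 ≥ min AVC, set P = MC on the rising branch: Q = 9.
At P = $43 ≥ min AVC, set P = MC: Q = 8. The firm stays open but cuts output.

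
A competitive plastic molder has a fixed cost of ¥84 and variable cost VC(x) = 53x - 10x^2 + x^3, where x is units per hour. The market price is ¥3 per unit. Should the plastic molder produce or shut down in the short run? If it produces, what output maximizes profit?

Shut down

Variable cost is VC = 53x - 10x^2 + x^3, so AVC = VC/x = 53 - 10x + x^2 and MC = dTC/dx = 53 - 20x + 3x^2.
AVC hits its minimum where MC = AVC, at x = 5, giving min AVC = 53 - 10·5 + 5^2 = ¥28.
Since P = ¥3 < min AVC = ¥28, price fails to cover variable cost at any output.
Shutting down limits the loss to fixed cost, ¥84.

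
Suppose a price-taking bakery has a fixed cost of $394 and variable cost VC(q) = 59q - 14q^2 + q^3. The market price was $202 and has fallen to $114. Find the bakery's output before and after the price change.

MC = 59 - 28q + 3q^2; the shutdown threshold is min AVC = $10 (at q = 7).
With P = $202 above the shutdown price, P = MC gives q = 13.
At P = $114 ≥ min AVC, set P = MC: q = 11. The firm stays open but cuts output.

Output falls from 13 to 11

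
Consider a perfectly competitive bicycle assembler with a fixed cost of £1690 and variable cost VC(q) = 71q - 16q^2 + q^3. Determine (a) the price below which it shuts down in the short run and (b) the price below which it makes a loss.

AVC = 71 - 16q + q^2; minimized at q = 8, giving min AVC = £7. That is the shutdown price.
ATC = 1690/q + 71 - 16q + q^2. Setting dATC/dq = −1690/q^2 − 16 + 2q = 0 gives q = 13 (since 2·13^3 − 16·13^2 = 1690).
min ATC = 1690/13 + 71 − 16·13 + 13^2 = £162. That is the break-even price.
For £7 ≤ P < £162 the firm produces at a loss; below £7 it shuts down.

Shutdown price = £7; break-even price = £162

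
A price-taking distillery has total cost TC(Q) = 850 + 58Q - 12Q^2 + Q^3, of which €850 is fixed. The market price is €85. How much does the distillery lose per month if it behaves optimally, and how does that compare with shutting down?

Profit = -€364 at Q = 9

AVC = 58 - 12Q + Q^2; min AVC = €22 at Q = 6. Since P = €85 ≥ min AVC, the firm produces.
MC = 58 - 24Q + 3Q^2. Setting P = MC and taking the root on the rising branch gives Q* = 9.
TR = 85·9 = 765. TC = 850 + 279 = 1129. Profit = 765 − 1129 = -€364.
By producing, the firm covers all variable cost plus €486 of fixed cost; shutting down would lose the full €850.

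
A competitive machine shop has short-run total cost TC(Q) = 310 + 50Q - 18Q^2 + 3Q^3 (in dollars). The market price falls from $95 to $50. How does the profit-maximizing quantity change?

Output falls from 5 to 4

AVC = 50 - 18Q + 3Q^2, minimized at Q = 3 where min AVC = $23. MC = 50 - 36Q + 9Q^2.
At P = $95 ≥ min AVC, set P = MC on the rising branch: Q = 5.
At P = $50 ≥ min AVC, set P = MC: Q = 4. The firm stays open but cuts output.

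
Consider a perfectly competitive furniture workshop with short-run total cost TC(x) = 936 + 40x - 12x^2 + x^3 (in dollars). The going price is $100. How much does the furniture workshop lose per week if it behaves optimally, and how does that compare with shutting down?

AVC = 40 - 12x + x^2; min AVC = $4 at x = 6. Since P = $100 ≥ min AVC, the firm produces.
MC = 40 - 24x + 3x^2. Setting P = MC and taking the root on the rising branch gives x* = 10.
TR = 100·10 = 1000. TC = 936 + 200 = 1136. Profit = 1000 − 1136 = -$136.
By producing, the firm covers all variable cost plus $800 of fixed cost; shutting down would lose the full $936.

Profit = -$136 at x = 10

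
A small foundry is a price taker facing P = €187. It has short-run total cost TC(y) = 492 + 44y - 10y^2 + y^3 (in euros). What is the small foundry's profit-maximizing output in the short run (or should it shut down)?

Produce at y = 11

Variable cost is VC = 44y - 10y^2 + y^3, so AVC = VC/y = 44 - 10y + y^2 and MC = dTC/dy = 44 - 20y + 3y^2.
The AVC parabola has its vertex at y = 10/2 = 5, where AVC = 44 - 10·5 + 5^2 = €19.
Because €187 ≥ €19, revenue can cover variable cost; the firm operates.
P = MC gives -143 - 20y + 3y^2 = 0, with roots -13/3 and 11. Take the larger (rising MC): y* = 11.
Check: AVC at y = 11 is €55 ≤ P, so revenue covers variable cost.
Profit = P·y − TC = 187·11 − 1097 = €960.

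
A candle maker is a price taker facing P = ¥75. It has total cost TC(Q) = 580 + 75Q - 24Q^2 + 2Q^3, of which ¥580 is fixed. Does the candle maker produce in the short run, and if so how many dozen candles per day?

Variable cost is VC = 75Q - 24Q^2 + 2Q^3, so AVC = VC/Q = 75 - 24Q + 2Q^2 and MC = dTC/dQ = 75 - 48Q + 6Q^2.
AVC hits its minimum where MC = AVC, at Q = 6, giving min AVC = 75 - 24·6 + 2·6^2 = ¥3.
Since P = ¥75 ≥ min AVC = ¥3, price covers variable cost and the firm should produce.
Set P = MC: 75 = 75 - 48Q + 6Q^2 → -48Q + 6Q^2 = 0. The roots are Q = 0 and Q = 8; the profit-maximizing output is on the rising part of MC, so Q* = 8.
Check: AVC at Q = 8 is ¥11 ≤ P, so revenue covers variable cost.
Profit = P·Q − TC = 75·8 − 668 = -¥68, a loss, but smaller than the ¥580 fixed cost the firm would lose by shutting down.

Produce at Q = 8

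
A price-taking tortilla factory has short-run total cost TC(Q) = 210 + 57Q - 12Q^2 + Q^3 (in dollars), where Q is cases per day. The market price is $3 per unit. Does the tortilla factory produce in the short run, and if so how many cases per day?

Strip out fixed cost: VC = 57Q - 12Q^2 + Q^3. Then AVC = 57 - 12Q + Q^2 and MC = 57 - 24Q + 3Q^2.
AVC is minimized where dAVC/dQ = -12 + 2Q = 0, at Q = 6; min AVC = 57 - 12·6 + 6^2 = $21.
P = $3 lies below min AVC = $21; no output level covers variable cost.
The firm minimizes its loss by shutting down and losing only its fixed cost of $210.

Shut down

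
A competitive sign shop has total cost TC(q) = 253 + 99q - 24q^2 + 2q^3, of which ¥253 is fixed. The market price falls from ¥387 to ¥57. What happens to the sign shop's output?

MC = 99 - 48q + 6q^2; the shutdown threshold is min AVC = ¥27 (at q = 6).
At P = ¥387 ≥ min AVC, set P = MC on the rising branch: q = 12.
At P = ¥57 ≥ min AVC, set P = MC: q = 7. The firm stays open but cuts output.

Output falls from 12 to 7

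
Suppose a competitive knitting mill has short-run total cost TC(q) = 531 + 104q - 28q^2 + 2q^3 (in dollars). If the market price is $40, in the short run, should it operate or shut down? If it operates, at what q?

From TC, MC = TC'(q) = 104 - 56q + 6q^2 and AVC = VC/q = 104 - 28q + 2q^2.
The AVC parabola has its vertex at q = 28/4 = 7, where AVC = 104 - 28·7 + 2·7^2 = $6.
Because $40 ≥ $6, revenue can cover variable cost; the firm operates.
Solving P = MC: 64 - 56q + 6q^2 = 0 ⇒ q = 4/3 or 8. On the upward-sloping branch, q* = 8.
Check: AVC at q = 8 is $8 ≤ P, so revenue covers variable cost.
Profit = P·q − TC = 40·8 − 595 = -$275, a loss, but smaller than the $531 fixed cost the firm would lose by shutting down.

Produce at q = 8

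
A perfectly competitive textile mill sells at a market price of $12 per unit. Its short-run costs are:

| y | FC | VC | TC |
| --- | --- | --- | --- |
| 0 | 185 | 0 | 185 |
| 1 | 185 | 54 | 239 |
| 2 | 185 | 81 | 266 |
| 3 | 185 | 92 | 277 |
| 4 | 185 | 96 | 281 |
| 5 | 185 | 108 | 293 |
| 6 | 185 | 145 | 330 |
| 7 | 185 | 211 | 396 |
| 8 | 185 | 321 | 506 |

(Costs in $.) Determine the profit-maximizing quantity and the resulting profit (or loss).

Tabulate TR − TC: y=0: -185; y=1: -227; y=2: -242; y=3: -241; y=4: -233; y=5: -233; y=6: -258; y=7: -312; y=8: -410.
Profit is highest at y = 0. Equivalently, the lowest AVC in the table is 108/5 ≈ $21.60 at y = 5, and P = $12 falls below it — price never covers variable cost, so the firm shuts down and loses only its fixed cost.

y = 0 (shut down); profit = -$185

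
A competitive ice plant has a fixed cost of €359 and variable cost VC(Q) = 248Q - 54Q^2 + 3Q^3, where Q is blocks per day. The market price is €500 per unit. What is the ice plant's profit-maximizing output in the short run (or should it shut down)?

Produce at Q = 14

Variable cost is VC = 248Q - 54Q^2 + 3Q^3, so AVC = VC/Q = 248 - 54Q + 3Q^2 and MC = dTC/dQ = 248 - 108Q + 9Q^2.
AVC hits its minimum where MC = AVC, at Q = 9, giving min AVC = 248 - 54·9 + 3·9^2 = €5.
Since P = €500 ≥ min AVC = €5, price covers variable cost and the firm should produce.
Solving P = MC: -252 - 108Q + 9Q^2 = 0 ⇒ Q = -2 or 14. On the upward-sloping branch, Q* = 14.
Check: AVC at Q = 14 is €80 ≤ P, so revenue covers variable cost.
Profit = P·Q − TC = 500·14 − 1479 = €5521.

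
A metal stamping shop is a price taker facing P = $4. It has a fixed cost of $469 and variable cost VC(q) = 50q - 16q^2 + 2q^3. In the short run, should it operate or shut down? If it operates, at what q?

Strip out fixed cost: VC = 50q - 16q^2 + 2q^3. Then AVC = 50 - 16q + 2q^2 and MC = 50 - 32q + 6q^2.
AVC is minimized where dAVC/dq = -16 + 4q = 0, at q = 4; min AVC = 50 - 16·4 + 2·4^2 = $18.
Since P = $4 < min AVC = $18, price fails to cover variable cost at any output.
The firm minimizes its loss by shutting down and losing only its fixed cost of $469.

Shut down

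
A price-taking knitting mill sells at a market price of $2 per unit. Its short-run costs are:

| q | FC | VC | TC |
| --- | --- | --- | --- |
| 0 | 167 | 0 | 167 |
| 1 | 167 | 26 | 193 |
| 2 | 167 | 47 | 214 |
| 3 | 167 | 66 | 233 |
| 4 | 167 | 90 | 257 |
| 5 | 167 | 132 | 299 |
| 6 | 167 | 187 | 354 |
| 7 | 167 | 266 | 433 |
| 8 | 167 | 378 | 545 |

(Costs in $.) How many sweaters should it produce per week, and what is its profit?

q = 0 (shut down); profit = -$167

Tabulate TR − TC: q=0: -167; q=1: -191; q=2: -210; q=3: -227; q=4: -249; q=5: -289; q=6: -342; q=7: -419; q=8: -529.
Profit is highest at q = 0. Equivalently, the lowest AVC in the table is 66/3 ≈ $22 at q = 3, and P = $2 falls below it — price never covers variable cost, so the firm shuts down and loses only its fixed cost.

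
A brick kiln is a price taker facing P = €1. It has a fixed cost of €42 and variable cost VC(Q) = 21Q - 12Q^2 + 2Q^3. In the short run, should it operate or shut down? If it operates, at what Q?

Shut down

Variable cost is VC = 21Q - 12Q^2 + 2Q^3, so AVC = VC/Q = 21 - 12Q + 2Q^2 and MC = dTC/dQ = 21 - 24Q + 6Q^2.
The AVC parabola has its vertex at Q = 12/4 = 3, where AVC = 21 - 12·3 + 2·3^2 = €3.
P = €1 lies below min AVC = €3; no output level covers variable cost.
Best response: produce nothing and absorb the €42 fixed cost.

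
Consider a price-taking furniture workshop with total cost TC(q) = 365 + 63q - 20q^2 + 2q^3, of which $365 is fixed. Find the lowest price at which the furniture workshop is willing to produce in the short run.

The shutdown price is the minimum of AVC. VC = 63q - 20q^2 + 2q^3, so AVC = 63 - 20q + 2q^2.
At the minimum of AVC, MC = AVC. MC = 63 - 40q + 6q^2; setting MC = AVC gives 4q^2 - 20q = 0, so q = 5. min AVC = 13.
So the shutdown price is $13.

$13 per unit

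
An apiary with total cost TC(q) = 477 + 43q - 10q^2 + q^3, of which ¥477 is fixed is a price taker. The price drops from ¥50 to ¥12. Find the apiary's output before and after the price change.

Output falls from 7 to 0 (the firm shuts down)

MC = 43 - 20q + 3q^2; the shutdown threshold is min AVC = ¥18 (at q = 5).
At P = ¥50 ≥ min AVC, set P = MC on the rising branch: q = 7.
At P = ¥12 < min AVC = ¥18, price no longer covers variable cost at any output, so the firm shuts down: q = 0.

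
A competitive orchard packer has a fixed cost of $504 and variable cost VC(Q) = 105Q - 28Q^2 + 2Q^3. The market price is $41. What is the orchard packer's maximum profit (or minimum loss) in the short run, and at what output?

AVC = 105 - 28Q + 2Q^2 has its minimum $7 at Q = 7; price $41 clears that bar, so the firm operates.
MC = 105 - 56Q + 6Q^2. Setting P = MC and taking the root on the rising branch gives Q* = 8.
TR = 41·8 = 328. TC = 504 + 72 = 576. Profit = 328 − 576 = -$248.
Shutting down would mean losing the fixed cost of $504, so operating at a loss of $248 is better by $256.

Profit = -$248 at Q = 8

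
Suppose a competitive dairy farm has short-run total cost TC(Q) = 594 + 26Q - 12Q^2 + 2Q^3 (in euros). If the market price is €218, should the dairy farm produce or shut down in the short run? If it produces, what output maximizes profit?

From TC, MC = TC'(Q) = 26 - 24Q + 6Q^2 and AVC = VC/Q = 26 - 12Q + 2Q^2.
AVC is minimized where dAVC/dQ = -12 + 4Q = 0, at Q = 3; min AVC = 26 - 12·3 + 2·3^2 = €8.
Because €218 ≥ €8, revenue can cover variable cost; the firm operates.
P = MC gives -192 - 24Q + 6Q^2 = 0, with roots -4 and 8. Take the larger (rising MC): Q* = 8.
Check: AVC at Q = 8 is €58 ≤ P, so revenue covers variable cost.
Profit = P·Q − TC = 218·8 − 1058 = €686.

Produce at Q = 8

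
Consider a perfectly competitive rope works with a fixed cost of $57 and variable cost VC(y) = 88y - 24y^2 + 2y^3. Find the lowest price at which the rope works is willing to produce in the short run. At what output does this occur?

The firm shuts down when price falls below the minimum of average variable cost. AVC = VC/y = 88 - 24y + 2y^2.
dAVC/dy = -24 + 4y = 0 gives y = 6. min AVC = 88 - 24·6 + 2·6^2 = 16.
For P < $16 the firm produces nothing.

$16 per unit, at y = 6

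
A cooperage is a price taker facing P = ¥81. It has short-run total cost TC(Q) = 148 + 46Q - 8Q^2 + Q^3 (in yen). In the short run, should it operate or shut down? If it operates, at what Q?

Produce at Q = 7

From TC, MC = TC'(Q) = 46 - 16Q + 3Q^2 and AVC = VC/Q = 46 - 8Q + Q^2.
AVC hits its minimum where MC = AVC, at Q = 4, giving min AVC = 46 - 8·4 + 4^2 = ¥30.
P = ¥81 exceeds min AVC = ¥30, so the firm stays open.
Set P = MC: 81 = 46 - 16Q + 3Q^2 → -35 - 16Q + 3Q^2 = 0. The roots are Q = -5/3 and Q = 7; the profit-maximizing output is on the rising part of MC, so Q* = 7.
Check: AVC at Q = 7 is ¥39 ≤ P, so revenue covers variable cost.
Profit = P·Q − TC = 81·7 − 421 = ¥146.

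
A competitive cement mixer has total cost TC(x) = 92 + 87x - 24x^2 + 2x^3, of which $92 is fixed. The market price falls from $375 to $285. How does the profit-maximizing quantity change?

AVC = 87 - 24x + 2x^2, minimized at x = 6 where min AVC = $15. MC = 87 - 48x + 6x^2.
With P = $375 above the shutdown price, P = MC gives x = 12.
At P = $285 ≥ min AVC, set P = MC: x = 11. The firm stays open but cuts output.

Output falls from 12 to 11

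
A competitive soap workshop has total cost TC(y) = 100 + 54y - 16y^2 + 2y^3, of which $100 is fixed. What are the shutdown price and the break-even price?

Shutdown price = $22; break-even price = $44

Shutdown price = min AVC. AVC = 54 - 16y + 2y^2, with vertex at y = 4 and minimum $22.
ATC = 100/y + 54 - 16y + 2y^2. Setting dATC/dy = −100/y^2 − 16 + 4y = 0 gives y = 5 (since 4·5^3 − 16·5^2 = 100).
min ATC = 100/5 + 54 − 16·5 + 2·5^2 = $44. That is the break-even price.
For $22 ≤ P < $44 the firm produces at a loss; below $22 it shuts down.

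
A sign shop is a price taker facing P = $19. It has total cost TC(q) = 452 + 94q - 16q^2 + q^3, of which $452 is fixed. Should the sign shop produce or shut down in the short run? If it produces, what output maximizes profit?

Strip out fixed cost: VC = 94q - 16q^2 + q^3. Then AVC = 94 - 16q + q^2 and MC = 94 - 32q + 3q^2.
The AVC parabola has its vertex at q = 16/2 = 8, where AVC = 94 - 16·8 + 8^2 = $30.
P = $19 lies below min AVC = $30; no output level covers variable cost.
Shutting down limits the loss to fixed cost, $452.

Shut down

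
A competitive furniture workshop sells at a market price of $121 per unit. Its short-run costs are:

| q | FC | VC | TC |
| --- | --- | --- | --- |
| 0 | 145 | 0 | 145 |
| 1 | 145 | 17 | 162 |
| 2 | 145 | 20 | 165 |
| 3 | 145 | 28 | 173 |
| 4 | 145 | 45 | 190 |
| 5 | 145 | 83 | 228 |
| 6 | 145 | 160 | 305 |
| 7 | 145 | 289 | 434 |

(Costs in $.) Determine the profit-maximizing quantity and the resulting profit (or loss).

Tabulate TR − TC: q=0: -145; q=1: -41; q=2: 77; q=3: 190; q=4: 294; q=5: 377; q=6: 421; q=7: 413.
Profit is maximized at q = 6. AVC there is 160/6 = $26.67 ≤ P, so producing beats shutting down (which would give -$145).

q = 6; profit = $421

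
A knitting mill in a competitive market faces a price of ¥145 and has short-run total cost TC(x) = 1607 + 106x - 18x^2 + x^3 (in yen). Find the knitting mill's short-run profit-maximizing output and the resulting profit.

AVC = 106 - 18x + x^2 has its minimum ¥25 at x = 9; price ¥145 clears that bar, so the firm operates.
With MC = 106 - 36x + 3x^2, P = MC on the upward-sloping part at x* = 13.
TR = 145·13 = 1885. TC = 1607 + 533 = 2140. Profit = 1885 − 2140 = -¥255.
By producing, the firm covers all variable cost plus ¥1352 of fixed cost; shutting down would lose the full ¥1607.

Profit = -¥255 at x = 13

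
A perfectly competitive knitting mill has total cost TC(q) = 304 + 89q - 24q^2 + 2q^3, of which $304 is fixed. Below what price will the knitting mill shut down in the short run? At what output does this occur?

Short-run supply begins at min AVC. From VC = 89q - 24q^2 + 2q^3, AVC = 89 - 24q + 2q^2.
dAVC/dq = -24 + 4q = 0 gives q = 6. min AVC = 89 - 24·6 + 2·6^2 = 17.
So the shutdown price is $17.

$17 per unit, at q = 6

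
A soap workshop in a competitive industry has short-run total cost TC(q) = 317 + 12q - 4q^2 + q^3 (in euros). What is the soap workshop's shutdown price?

The firm shuts down when price falls below the minimum of average variable cost. AVC = VC/q = 12 - 4q + q^2.
dAVC/dq = -4 + 2q = 0 gives q = 2. min AVC = 12 - 4·2 + 2^2 = 8.
The firm shuts down for any P below €8.

€8 per unit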